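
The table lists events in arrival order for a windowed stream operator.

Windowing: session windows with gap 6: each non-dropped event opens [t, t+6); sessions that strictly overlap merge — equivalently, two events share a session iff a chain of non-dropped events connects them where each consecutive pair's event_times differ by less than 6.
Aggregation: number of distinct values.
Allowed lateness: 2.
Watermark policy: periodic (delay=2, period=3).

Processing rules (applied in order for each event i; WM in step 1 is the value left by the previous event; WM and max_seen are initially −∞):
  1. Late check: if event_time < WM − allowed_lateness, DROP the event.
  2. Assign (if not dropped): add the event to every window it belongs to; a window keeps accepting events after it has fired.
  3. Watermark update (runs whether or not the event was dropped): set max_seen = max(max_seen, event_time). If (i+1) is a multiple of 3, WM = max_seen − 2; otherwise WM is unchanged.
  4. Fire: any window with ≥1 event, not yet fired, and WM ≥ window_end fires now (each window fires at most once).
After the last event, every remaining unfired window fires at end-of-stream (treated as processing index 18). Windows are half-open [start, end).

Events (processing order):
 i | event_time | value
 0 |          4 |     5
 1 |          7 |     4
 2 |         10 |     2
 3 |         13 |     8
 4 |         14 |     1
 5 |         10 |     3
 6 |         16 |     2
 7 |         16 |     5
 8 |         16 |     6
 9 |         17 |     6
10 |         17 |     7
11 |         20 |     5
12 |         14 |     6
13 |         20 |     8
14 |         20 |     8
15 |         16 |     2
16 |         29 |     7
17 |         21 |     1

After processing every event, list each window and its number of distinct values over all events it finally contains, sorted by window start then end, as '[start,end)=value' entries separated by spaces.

i=0 t=4 v=5: → [4,10); WM=−∞
i=1 t=7 v=4: → [4,13); WM=−∞
i=2 t=10 v=2: → [4,16); WM=8
i=3 t=13 v=8: → [4,19); WM=8
i=4 t=14 v=1: → [4,20); WM=8
i=5 t=10 v=3: → [4,20); WM=12
i=6 t=16 v=2: → [4,22); WM=12
i=7 t=16 v=5: → [4,22); WM=12
i=8 t=16 v=6: → [4,22); WM=14
i=9 t=17 v=6: → [4,23); WM=14
i=10 t=17 v=7: → [4,23); WM=14
i=11 t=20 v=5: → [4,26); WM=18
i=12 t=14 v=6: DROP (t<18-2); WM=18
i=13 t=20 v=8: → [4,26); WM=18
i=14 t=20 v=8: → [4,26); WM=18
i=15 t=16 v=2: → [4,26); WM=18
i=16 t=29 v=7: → [29,35); WM=18
i=17 t=21 v=1: → [4,27); WM=27

[4,27)=8 [29,35)=1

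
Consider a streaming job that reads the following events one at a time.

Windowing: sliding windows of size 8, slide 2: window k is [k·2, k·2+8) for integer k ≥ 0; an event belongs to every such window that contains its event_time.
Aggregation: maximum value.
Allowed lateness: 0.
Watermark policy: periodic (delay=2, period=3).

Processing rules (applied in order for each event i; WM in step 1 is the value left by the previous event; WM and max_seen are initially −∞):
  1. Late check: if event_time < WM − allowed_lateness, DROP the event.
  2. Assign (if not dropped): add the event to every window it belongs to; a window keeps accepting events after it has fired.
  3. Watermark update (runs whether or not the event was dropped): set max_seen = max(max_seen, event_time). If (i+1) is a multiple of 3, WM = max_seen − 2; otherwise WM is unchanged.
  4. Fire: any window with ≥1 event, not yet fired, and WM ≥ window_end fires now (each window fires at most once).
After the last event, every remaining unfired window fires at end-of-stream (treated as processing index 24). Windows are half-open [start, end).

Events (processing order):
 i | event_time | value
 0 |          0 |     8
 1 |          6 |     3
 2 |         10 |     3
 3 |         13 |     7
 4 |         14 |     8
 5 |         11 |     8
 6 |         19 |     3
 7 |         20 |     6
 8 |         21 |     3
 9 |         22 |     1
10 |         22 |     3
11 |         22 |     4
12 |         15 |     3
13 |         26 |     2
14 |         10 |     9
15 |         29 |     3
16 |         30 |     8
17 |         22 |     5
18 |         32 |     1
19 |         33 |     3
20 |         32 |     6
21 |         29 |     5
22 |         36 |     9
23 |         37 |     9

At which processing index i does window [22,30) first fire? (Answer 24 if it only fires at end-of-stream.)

20

i=0 t=0 v=8: → [0,8); WM=−∞
i=1 t=6 v=3: → [6,14),[4,12),[2,10),[0,8); WM=−∞
i=2 t=10 v=3: → [10,18),[8,16),[6,14),[4,12); WM=8; [0,8) fires=8
i=3 t=13 v=7: → [12,20),[10,18),[8,16),[6,14); WM=8
i=4 t=14 v=8: → [14,22),[12,20),[10,18),[8,16); WM=8
i=5 t=11 v=8: → [10,18),[8,16),[6,14),[4,12); WM=12; [2,10) fires=3 [4,12) fires=8
i=6 t=19 v=3: → [18,26),[16,24),[14,22),[12,20); WM=12
i=7 t=20 v=6: → [20,28),[18,26),[16,24),[14,22); WM=12
i=8 t=21 v=3: → [20,28),[18,26),[16,24),[14,22); WM=19; [6,14) fires=8 [8,16) fires=8 [10,18) fires=8
i=9 t=22 v=1: → [22,30),[20,28),[18,26),[16,24); WM=19
i=10 t=22 v=3: → [22,30),[20,28),[18,26),[16,24); WM=19
i=11 t=22 v=4: → [22,30),[20,28),[18,26),[16,24); WM=20; [12,20) fires=8
i=12 t=15 v=3: DROP (t<20-0); WM=20
i=13 t=26 v=2: → [26,34),[24,32),[22,30),[20,28); WM=20
i=14 t=10 v=9: DROP (t<20-0); WM=24; [14,22) fires=8 [16,24) fires=6
i=15 t=29 v=3: → [28,36),[26,34),[24,32),[22,30); WM=24
i=16 t=30 v=8: → [30,38),[28,36),[26,34),[24,32); WM=24
i=17 t=22 v=5: DROP (t<24-0); WM=28; [18,26) fires=6 [20,28) fires=6
i=18 t=32 v=1: → [32,40),[30,38),[28,36),[26,34); WM=28
i=19 t=33 v=3: → [32,40),[30,38),[28,36),[26,34); WM=28
i=20 t=32 v=6: → [32,40),[30,38),[28,36),[26,34); WM=31; [22,30) fires=4
i=21 t=29 v=5: DROP (t<31-0); WM=31
i=22 t=36 v=9: → [36,44),[34,42),[32,40),[30,38); WM=31
i=23 t=37 v=9: → [36,44),[34,42),[32,40),[30,38); WM=35; [24,32) fires=8 [26,34) fires=8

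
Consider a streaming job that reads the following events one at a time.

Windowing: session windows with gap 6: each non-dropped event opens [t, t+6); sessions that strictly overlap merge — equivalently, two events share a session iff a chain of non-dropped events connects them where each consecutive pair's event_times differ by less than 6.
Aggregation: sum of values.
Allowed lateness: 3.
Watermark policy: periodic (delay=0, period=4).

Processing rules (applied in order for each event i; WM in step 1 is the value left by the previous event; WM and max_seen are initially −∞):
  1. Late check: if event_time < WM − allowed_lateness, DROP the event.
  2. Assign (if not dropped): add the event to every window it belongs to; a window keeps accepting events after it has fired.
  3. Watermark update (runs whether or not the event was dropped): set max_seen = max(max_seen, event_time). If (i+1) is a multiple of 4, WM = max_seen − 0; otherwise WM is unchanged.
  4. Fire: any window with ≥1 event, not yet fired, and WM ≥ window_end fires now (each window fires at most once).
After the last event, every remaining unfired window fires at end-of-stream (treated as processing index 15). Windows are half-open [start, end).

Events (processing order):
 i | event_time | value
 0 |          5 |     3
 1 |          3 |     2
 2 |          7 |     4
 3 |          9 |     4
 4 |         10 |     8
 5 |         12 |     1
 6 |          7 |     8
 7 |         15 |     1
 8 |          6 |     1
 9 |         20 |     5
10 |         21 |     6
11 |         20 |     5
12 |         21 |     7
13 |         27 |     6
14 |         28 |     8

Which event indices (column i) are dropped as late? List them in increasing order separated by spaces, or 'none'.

8

i=0 t=5 v=3: → [5,11); WM=−∞
i=1 t=3 v=2: → [3,11); WM=−∞
i=2 t=7 v=4: → [3,13); WM=−∞
i=3 t=9 v=4: → [3,15); WM=9
i=4 t=10 v=8: → [3,16); WM=9
i=5 t=12 v=1: → [3,18); WM=9
i=6 t=7 v=8: → [3,18); WM=9
i=7 t=15 v=1: → [3,21); WM=15
i=8 t=6 v=1: DROP (t<15-3); WM=15
i=9 t=20 v=5: → [3,26); WM=15
i=10 t=21 v=6: → [3,27); WM=15
i=11 t=20 v=5: → [3,27); WM=21
i=12 t=21 v=7: → [3,27); WM=21
i=13 t=27 v=6: → [27,33); WM=21
i=14 t=28 v=8: → [27,34); WM=21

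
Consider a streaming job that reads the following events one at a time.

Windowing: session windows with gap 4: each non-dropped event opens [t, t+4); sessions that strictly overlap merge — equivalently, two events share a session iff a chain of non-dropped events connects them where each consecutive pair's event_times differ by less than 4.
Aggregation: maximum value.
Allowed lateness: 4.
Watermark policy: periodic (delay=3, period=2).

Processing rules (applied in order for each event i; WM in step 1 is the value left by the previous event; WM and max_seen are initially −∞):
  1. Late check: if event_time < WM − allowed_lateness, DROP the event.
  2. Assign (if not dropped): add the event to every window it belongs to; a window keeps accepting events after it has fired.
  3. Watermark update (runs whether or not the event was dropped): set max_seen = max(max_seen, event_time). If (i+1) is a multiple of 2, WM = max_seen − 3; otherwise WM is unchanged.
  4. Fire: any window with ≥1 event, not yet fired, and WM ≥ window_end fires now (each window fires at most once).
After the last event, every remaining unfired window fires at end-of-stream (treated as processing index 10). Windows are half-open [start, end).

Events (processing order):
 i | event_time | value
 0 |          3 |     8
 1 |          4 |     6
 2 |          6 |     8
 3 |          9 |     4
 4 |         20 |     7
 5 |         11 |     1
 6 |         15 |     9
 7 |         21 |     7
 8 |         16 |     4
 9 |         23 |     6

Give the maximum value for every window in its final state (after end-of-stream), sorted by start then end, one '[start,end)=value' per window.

[3,15)=8 [15,20)=9 [20,27)=7

i=0 t=3 v=8: → [3,7); WM=−∞
i=1 t=4 v=6: → [3,8); WM=1
i=2 t=6 v=8: → [3,10); WM=1
i=3 t=9 v=4: → [3,13); WM=6
i=4 t=20 v=7: → [20,24); WM=6
i=5 t=11 v=1: → [3,15); WM=17
i=6 t=15 v=9: → [15,19); WM=17
i=7 t=21 v=7: → [20,25); WM=18
i=8 t=16 v=4: → [15,20); WM=18
i=9 t=23 v=6: → [20,27); WM=20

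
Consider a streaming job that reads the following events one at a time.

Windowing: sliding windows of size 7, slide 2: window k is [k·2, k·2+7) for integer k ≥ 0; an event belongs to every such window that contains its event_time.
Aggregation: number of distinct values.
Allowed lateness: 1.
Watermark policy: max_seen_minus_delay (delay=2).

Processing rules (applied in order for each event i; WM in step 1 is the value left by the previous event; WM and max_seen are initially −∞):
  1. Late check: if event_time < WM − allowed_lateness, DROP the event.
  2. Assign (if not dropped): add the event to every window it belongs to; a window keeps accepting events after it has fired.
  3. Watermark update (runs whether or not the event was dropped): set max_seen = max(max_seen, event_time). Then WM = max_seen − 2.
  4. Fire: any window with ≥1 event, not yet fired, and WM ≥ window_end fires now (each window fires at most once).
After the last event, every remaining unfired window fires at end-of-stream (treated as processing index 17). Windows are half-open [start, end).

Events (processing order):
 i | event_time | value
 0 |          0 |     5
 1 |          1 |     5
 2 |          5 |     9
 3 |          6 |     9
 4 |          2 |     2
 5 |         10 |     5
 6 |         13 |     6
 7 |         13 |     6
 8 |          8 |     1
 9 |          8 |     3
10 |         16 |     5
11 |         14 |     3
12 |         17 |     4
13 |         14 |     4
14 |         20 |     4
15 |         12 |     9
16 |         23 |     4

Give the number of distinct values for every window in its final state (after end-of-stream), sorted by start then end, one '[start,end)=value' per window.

i=0 t=0 v=5: → [0,7); WM=-2
i=1 t=1 v=5: → [0,7); WM=-1
i=2 t=5 v=9: → [4,11),[2,9),[0,7); WM=3
i=3 t=6 v=9: → [6,13),[4,11),[2,9),[0,7); WM=4
i=4 t=2 v=2: DROP (t<4-1); WM=4
i=5 t=10 v=5: → [10,17),[8,15),[6,13),[4,11); WM=8; [0,7) fires=2
i=6 t=13 v=6: → [12,19),[10,17),[8,15); WM=11; [2,9) fires=1 [4,11) fires=2
i=7 t=13 v=6: → [12,19),[10,17),[8,15); WM=11
i=8 t=8 v=1: DROP (t<11-1); WM=11
i=9 t=8 v=3: DROP (t<11-1); WM=11
i=10 t=16 v=5: → [16,23),[14,21),[12,19),[10,17); WM=14; [6,13) fires=2
i=11 t=14 v=3: → [14,21),[12,19),[10,17),[8,15); WM=14
i=12 t=17 v=4: → [16,23),[14,21),[12,19); WM=15; [8,15) fires=3
i=13 t=14 v=4: → [14,21),[12,19),[10,17),[8,15); WM=15
i=14 t=20 v=4: → [20,27),[18,25),[16,23),[14,21); WM=18; [10,17) fires=4
i=15 t=12 v=9: DROP (t<18-1); WM=18
i=16 t=23 v=4: → [22,29),[20,27),[18,25); WM=21; [12,19) fires=4 [14,21) fires=3

[0,7)=2 [2,9)=1 [4,11)=2 [6,13)=2 [8,15)=4 [10,17)=4 [12,19)=4 [14,21)=3 [16,23)=2 [18,25)=1 [20,27)=1 [22,29)=1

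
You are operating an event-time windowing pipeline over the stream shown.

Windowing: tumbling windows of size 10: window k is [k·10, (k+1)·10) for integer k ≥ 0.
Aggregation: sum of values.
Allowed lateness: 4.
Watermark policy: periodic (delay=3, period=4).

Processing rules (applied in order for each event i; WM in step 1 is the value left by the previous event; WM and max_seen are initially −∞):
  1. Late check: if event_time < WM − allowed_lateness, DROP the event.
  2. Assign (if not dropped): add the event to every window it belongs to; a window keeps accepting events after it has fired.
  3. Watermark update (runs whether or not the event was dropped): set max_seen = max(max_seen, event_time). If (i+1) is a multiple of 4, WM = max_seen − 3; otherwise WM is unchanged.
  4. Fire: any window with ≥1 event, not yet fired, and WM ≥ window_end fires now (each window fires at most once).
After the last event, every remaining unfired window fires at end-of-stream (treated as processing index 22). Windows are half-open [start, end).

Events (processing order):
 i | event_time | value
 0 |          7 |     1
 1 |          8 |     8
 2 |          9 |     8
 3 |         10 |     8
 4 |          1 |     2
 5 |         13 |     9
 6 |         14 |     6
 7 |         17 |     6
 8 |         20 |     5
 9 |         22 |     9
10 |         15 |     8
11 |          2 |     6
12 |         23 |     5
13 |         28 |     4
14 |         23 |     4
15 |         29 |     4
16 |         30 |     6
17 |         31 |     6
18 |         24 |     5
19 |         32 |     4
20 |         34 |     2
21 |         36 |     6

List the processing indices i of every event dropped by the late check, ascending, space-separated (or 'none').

i=0 t=7 v=1: → [0,10); WM=−∞
i=1 t=8 v=8: → [0,10); WM=−∞
i=2 t=9 v=8: → [0,10); WM=−∞
i=3 t=10 v=8: → [10,20); WM=7
i=4 t=1 v=2: DROP (t<7-4); WM=7
i=5 t=13 v=9: → [10,20); WM=7
i=6 t=14 v=6: → [10,20); WM=7
i=7 t=17 v=6: → [10,20); WM=14; [0,10) fires=17
i=8 t=20 v=5: → [20,30); WM=14
i=9 t=22 v=9: → [20,30); WM=14
i=10 t=15 v=8: → [10,20); WM=14
i=11 t=2 v=6: DROP (t<14-4); WM=19
i=12 t=23 v=5: → [20,30); WM=19
i=13 t=28 v=4: → [20,30); WM=19
i=14 t=23 v=4: → [20,30); WM=19
i=15 t=29 v=4: → [20,30); WM=26; [10,20) fires=37
i=16 t=30 v=6: → [30,40); WM=26
i=17 t=31 v=6: → [30,40); WM=26
i=18 t=24 v=5: → [20,30); WM=26
i=19 t=32 v=4: → [30,40); WM=29
i=20 t=34 v=2: → [30,40); WM=29
i=21 t=36 v=6: → [30,40); WM=29

4 11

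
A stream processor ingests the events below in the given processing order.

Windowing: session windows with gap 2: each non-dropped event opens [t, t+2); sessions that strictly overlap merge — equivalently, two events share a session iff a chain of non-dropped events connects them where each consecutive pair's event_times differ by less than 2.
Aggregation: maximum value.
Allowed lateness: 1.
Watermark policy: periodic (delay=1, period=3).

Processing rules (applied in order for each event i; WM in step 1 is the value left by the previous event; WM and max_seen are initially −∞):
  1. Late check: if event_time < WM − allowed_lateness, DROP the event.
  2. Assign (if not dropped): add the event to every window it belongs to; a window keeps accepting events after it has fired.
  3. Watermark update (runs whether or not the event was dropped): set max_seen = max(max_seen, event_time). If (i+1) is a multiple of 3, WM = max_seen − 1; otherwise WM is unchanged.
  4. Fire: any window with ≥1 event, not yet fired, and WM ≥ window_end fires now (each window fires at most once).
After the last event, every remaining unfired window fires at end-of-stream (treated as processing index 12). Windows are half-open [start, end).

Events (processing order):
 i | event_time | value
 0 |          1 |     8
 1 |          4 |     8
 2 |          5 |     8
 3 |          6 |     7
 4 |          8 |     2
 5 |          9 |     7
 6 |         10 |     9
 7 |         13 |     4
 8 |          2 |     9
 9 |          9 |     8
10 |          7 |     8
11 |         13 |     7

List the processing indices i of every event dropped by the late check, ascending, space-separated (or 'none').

i=0 t=1 v=8: → [1,3); WM=−∞
i=1 t=4 v=8: → [4,6); WM=−∞
i=2 t=5 v=8: → [4,7); WM=4
i=3 t=6 v=7: → [4,8); WM=4
i=4 t=8 v=2: → [8,10); WM=4
i=5 t=9 v=7: → [8,11); WM=8
i=6 t=10 v=9: → [8,12); WM=8
i=7 t=13 v=4: → [13,15); WM=8
i=8 t=2 v=9: DROP (t<8-1); WM=12
i=9 t=9 v=8: DROP (t<12-1); WM=12
i=10 t=7 v=8: DROP (t<12-1); WM=12
i=11 t=13 v=7: → [13,15); WM=12

8 9 10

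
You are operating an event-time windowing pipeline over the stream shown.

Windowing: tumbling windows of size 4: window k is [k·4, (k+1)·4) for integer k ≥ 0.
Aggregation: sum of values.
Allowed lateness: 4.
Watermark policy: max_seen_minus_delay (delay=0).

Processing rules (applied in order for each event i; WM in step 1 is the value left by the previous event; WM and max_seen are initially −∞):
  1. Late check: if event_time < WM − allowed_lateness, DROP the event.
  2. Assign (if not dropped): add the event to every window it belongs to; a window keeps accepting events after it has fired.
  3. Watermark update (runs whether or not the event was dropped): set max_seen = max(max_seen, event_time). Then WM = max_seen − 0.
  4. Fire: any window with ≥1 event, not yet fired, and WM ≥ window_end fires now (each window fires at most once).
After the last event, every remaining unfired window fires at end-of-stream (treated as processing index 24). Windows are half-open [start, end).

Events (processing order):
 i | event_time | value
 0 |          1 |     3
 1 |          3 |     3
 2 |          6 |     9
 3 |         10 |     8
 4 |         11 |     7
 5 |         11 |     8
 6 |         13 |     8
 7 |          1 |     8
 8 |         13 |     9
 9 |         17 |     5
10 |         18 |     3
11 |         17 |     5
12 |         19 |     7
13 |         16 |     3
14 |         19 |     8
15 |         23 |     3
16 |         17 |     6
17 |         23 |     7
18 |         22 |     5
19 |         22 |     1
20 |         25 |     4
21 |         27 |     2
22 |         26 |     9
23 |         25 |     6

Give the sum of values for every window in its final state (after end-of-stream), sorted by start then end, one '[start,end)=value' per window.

[0,4)=6 [4,8)=9 [8,12)=23 [12,16)=17 [16,20)=31 [20,24)=16 [24,28)=21

i=0 t=1 v=3: → [0,4); WM=1
i=1 t=3 v=3: → [0,4); WM=3
i=2 t=6 v=9: → [4,8); WM=6; [0,4) fires=6
i=3 t=10 v=8: → [8,12); WM=10; [4,8) fires=9
i=4 t=11 v=7: → [8,12); WM=11
i=5 t=11 v=8: → [8,12); WM=11
i=6 t=13 v=8: → [12,16); WM=13; [8,12) fires=23
i=7 t=1 v=8: DROP (t<13-4); WM=13
i=8 t=13 v=9: → [12,16); WM=13
i=9 t=17 v=5: → [16,20); WM=17; [12,16) fires=17
i=10 t=18 v=3: → [16,20); WM=18
i=11 t=17 v=5: → [16,20); WM=18
i=12 t=19 v=7: → [16,20); WM=19
i=13 t=16 v=3: → [16,20); WM=19
i=14 t=19 v=8: → [16,20); WM=19
i=15 t=23 v=3: → [20,24); WM=23; [16,20) fires=31
i=16 t=17 v=6: DROP (t<23-4); WM=23
i=17 t=23 v=7: → [20,24); WM=23
i=18 t=22 v=5: → [20,24); WM=23
i=19 t=22 v=1: → [20,24); WM=23
i=20 t=25 v=4: → [24,28); WM=25; [20,24) fires=16
i=21 t=27 v=2: → [24,28); WM=27
i=22 t=26 v=9: → [24,28); WM=27
i=23 t=25 v=6: → [24,28); WM=27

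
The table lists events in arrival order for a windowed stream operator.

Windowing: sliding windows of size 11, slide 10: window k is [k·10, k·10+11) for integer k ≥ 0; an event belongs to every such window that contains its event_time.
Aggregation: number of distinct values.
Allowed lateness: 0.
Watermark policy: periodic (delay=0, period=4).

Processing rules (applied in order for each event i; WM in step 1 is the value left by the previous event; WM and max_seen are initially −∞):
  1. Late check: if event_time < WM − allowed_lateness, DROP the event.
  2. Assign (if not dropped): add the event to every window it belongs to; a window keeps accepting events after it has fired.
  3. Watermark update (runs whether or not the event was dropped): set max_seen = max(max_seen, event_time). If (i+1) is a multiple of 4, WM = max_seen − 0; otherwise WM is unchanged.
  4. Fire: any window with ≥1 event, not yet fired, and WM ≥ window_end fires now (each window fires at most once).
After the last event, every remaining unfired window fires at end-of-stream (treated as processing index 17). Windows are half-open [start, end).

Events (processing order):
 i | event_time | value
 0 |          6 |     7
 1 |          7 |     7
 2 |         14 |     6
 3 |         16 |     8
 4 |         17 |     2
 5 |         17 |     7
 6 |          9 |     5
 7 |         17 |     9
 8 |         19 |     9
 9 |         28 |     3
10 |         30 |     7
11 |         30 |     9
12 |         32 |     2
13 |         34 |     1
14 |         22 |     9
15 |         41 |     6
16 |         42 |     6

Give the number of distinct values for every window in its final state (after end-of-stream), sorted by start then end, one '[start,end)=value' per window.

i=0 t=6 v=7: → [0,11); WM=−∞
i=1 t=7 v=7: → [0,11); WM=−∞
i=2 t=14 v=6: → [10,21); WM=−∞
i=3 t=16 v=8: → [10,21); WM=16; [0,11) fires=1
i=4 t=17 v=2: → [10,21); WM=16
i=5 t=17 v=7: → [10,21); WM=16
i=6 t=9 v=5: DROP (t<16-0); WM=16
i=7 t=17 v=9: → [10,21); WM=17
i=8 t=19 v=9: → [10,21); WM=17
i=9 t=28 v=3: → [20,31); WM=17
i=10 t=30 v=7: → [30,41),[20,31); WM=17
i=11 t=30 v=9: → [30,41),[20,31); WM=30; [10,21) fires=5
i=12 t=32 v=2: → [30,41); WM=30
i=13 t=34 v=1: → [30,41); WM=30
i=14 t=22 v=9: DROP (t<30-0); WM=30
i=15 t=41 v=6: → [40,51); WM=41; [20,31) fires=3 [30,41) fires=4
i=16 t=42 v=6: → [40,51); WM=41

[0,11)=1 [10,21)=5 [20,31)=3 [30,41)=4 [40,51)=1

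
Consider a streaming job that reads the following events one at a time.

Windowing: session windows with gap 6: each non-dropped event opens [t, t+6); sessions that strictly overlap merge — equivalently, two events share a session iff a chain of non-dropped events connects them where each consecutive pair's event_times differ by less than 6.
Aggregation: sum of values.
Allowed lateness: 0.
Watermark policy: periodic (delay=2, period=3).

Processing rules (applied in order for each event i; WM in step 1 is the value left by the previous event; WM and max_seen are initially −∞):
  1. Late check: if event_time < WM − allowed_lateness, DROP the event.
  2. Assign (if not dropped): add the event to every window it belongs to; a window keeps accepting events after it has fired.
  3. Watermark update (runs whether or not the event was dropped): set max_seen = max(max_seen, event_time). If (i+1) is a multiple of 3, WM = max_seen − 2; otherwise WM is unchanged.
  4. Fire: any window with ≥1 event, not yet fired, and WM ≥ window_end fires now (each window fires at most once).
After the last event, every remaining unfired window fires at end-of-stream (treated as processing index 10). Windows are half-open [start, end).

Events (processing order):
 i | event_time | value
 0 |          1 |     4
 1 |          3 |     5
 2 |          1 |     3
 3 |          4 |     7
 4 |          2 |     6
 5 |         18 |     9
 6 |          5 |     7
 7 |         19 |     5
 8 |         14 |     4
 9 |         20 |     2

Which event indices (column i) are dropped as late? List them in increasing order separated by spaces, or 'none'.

i=0 t=1 v=4: → [1,7); WM=−∞
i=1 t=3 v=5: → [1,9); WM=−∞
i=2 t=1 v=3: → [1,9); WM=1
i=3 t=4 v=7: → [1,10); WM=1
i=4 t=2 v=6: → [1,10); WM=1
i=5 t=18 v=9: → [18,24); WM=16
i=6 t=5 v=7: DROP (t<16-0); WM=16
i=7 t=19 v=5: → [18,25); WM=16
i=8 t=14 v=4: DROP (t<16-0); WM=17
i=9 t=20 v=2: → [18,26); WM=17

6 8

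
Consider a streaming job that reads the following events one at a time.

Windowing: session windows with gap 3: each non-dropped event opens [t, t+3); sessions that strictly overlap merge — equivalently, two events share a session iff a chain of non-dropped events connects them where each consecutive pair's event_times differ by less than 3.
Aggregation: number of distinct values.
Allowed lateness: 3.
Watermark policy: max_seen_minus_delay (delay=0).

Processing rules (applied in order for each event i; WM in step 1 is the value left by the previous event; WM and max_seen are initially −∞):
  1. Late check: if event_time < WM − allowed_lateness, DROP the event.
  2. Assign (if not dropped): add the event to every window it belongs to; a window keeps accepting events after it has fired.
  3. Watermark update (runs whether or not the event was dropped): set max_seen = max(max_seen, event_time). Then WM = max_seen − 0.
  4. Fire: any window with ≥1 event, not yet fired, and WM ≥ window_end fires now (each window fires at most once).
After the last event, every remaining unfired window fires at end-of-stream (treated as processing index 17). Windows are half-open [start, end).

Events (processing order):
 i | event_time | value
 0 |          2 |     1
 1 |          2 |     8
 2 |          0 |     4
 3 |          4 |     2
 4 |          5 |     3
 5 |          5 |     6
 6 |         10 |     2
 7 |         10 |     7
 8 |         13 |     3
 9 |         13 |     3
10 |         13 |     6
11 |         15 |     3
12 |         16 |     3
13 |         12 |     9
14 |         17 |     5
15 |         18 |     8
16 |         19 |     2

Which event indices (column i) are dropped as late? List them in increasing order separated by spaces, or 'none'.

i=0 t=2 v=1: → [2,5); WM=2
i=1 t=2 v=8: → [2,5); WM=2
i=2 t=0 v=4: → [0,5); WM=2
i=3 t=4 v=2: → [0,7); WM=4
i=4 t=5 v=3: → [0,8); WM=5
i=5 t=5 v=6: → [0,8); WM=5
i=6 t=10 v=2: → [10,13); WM=10
i=7 t=10 v=7: → [10,13); WM=10
i=8 t=13 v=3: → [13,16); WM=13
i=9 t=13 v=3: → [13,16); WM=13
i=10 t=13 v=6: → [13,16); WM=13
i=11 t=15 v=3: → [13,18); WM=15
i=12 t=16 v=3: → [13,19); WM=16
i=13 t=12 v=9: DROP (t<16-3); WM=16
i=14 t=17 v=5: → [13,20); WM=17
i=15 t=18 v=8: → [13,21); WM=18
i=16 t=19 v=2: → [13,22); WM=19

13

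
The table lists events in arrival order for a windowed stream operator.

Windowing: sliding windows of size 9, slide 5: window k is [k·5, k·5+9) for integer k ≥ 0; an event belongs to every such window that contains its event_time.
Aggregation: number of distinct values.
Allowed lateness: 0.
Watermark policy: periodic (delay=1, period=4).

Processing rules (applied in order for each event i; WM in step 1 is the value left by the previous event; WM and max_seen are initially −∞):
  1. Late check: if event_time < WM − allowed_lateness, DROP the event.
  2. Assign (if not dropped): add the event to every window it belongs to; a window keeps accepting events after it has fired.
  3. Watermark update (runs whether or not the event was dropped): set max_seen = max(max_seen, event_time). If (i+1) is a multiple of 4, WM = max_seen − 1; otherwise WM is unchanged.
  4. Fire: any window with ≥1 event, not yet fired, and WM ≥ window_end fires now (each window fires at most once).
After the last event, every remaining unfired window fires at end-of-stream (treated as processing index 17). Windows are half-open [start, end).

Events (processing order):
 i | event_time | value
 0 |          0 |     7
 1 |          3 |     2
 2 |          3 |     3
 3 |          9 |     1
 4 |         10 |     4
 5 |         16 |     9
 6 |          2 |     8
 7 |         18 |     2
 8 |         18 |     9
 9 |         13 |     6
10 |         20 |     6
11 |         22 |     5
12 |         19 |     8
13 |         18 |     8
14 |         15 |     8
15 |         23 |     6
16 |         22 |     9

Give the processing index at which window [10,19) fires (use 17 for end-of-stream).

11

i=0 t=0 v=7: → [0,9); WM=−∞
i=1 t=3 v=2: → [0,9); WM=−∞
i=2 t=3 v=3: → [0,9); WM=−∞
i=3 t=9 v=1: → [5,14); WM=8
i=4 t=10 v=4: → [10,19),[5,14); WM=8
i=5 t=16 v=9: → [15,24),[10,19); WM=8
i=6 t=2 v=8: DROP (t<8-0); WM=8
i=7 t=18 v=2: → [15,24),[10,19); WM=17; [0,9) fires=3 [5,14) fires=2
i=8 t=18 v=9: → [15,24),[10,19); WM=17
i=9 t=13 v=6: DROP (t<17-0); WM=17
i=10 t=20 v=6: → [20,29),[15,24); WM=17
i=11 t=22 v=5: → [20,29),[15,24); WM=21; [10,19) fires=3
i=12 t=19 v=8: DROP (t<21-0); WM=21
i=13 t=18 v=8: DROP (t<21-0); WM=21
i=14 t=15 v=8: DROP (t<21-0); WM=21
i=15 t=23 v=6: → [20,29),[15,24); WM=22
i=16 t=22 v=9: → [20,29),[15,24); WM=22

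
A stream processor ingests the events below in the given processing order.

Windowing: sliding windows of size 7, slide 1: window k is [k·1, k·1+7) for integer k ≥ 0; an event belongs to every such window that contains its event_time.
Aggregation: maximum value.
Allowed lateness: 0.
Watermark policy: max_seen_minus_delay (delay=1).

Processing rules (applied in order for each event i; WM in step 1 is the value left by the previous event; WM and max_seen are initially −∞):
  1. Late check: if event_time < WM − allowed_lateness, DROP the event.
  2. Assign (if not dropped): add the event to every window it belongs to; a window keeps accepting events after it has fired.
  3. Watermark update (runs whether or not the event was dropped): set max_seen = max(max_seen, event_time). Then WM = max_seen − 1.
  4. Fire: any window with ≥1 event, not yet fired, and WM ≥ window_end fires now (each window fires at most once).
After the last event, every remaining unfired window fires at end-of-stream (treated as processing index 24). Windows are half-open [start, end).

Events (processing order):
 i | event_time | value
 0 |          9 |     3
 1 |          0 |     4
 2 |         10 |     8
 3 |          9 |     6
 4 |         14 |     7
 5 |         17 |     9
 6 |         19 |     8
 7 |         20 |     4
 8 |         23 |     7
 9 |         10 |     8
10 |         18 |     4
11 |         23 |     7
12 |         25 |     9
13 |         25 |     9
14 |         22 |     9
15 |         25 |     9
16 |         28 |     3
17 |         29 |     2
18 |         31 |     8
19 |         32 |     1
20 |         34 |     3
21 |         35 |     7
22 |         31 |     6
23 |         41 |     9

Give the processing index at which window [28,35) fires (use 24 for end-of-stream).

i=0 t=9 v=3: → [9,16),[8,15),[7,14),[6,13),[5,12),[4,11),[3,10); WM=8
i=1 t=0 v=4: DROP (t<8-0); WM=8
i=2 t=10 v=8: → [10,17),[9,16),[8,15),[7,14),[6,13),[5,12),[4,11); WM=9
i=3 t=9 v=6: → [9,16),[8,15),[7,14),[6,13),[5,12),[4,11),[3,10); WM=9
i=4 t=14 v=7: → [14,21),[13,20),[12,19),[11,18),[10,17),[9,16),[8,15); WM=13; [3,10) fires=6 [4,11) fires=8 [5,12) fires=8 [6,13) fires=8
i=5 t=17 v=9: → [17,24),[16,23),[15,22),[14,21),[13,20),[12,19),[11,18); WM=16; [7,14) fires=8 [8,15) fires=8 [9,16) fires=8
i=6 t=19 v=8: → [19,26),[18,25),[17,24),[16,23),[15,22),[14,21),[13,20); WM=18; [10,17) fires=8 [11,18) fires=9
i=7 t=20 v=4: → [20,27),[19,26),[18,25),[17,24),[16,23),[15,22),[14,21); WM=19; [12,19) fires=9
i=8 t=23 v=7: → [23,30),[22,29),[21,28),[20,27),[19,26),[18,25),[17,24); WM=22; [13,20) fires=9 [14,21) fires=9 [15,22) fires=9
i=9 t=10 v=8: DROP (t<22-0); WM=22
i=10 t=18 v=4: DROP (t<22-0); WM=22
i=11 t=23 v=7: → [23,30),[22,29),[21,28),[20,27),[19,26),[18,25),[17,24); WM=22
i=12 t=25 v=9: → [25,32),[24,31),[23,30),[22,29),[21,28),[20,27),[19,26); WM=24; [16,23) fires=9 [17,24) fires=9
i=13 t=25 v=9: → [25,32),[24,31),[23,30),[22,29),[21,28),[20,27),[19,26); WM=24
i=14 t=22 v=9: DROP (t<24-0); WM=24
i=15 t=25 v=9: → [25,32),[24,31),[23,30),[22,29),[21,28),[20,27),[19,26); WM=24
i=16 t=28 v=3: → [28,35),[27,34),[26,33),[25,32),[24,31),[23,30),[22,29); WM=27; [18,25) fires=8 [19,26) fires=9 [20,27) fires=9
i=17 t=29 v=2: → [29,36),[28,35),[27,34),[26,33),[25,32),[24,31),[23,30); WM=28; [21,28) fires=9
i=18 t=31 v=8: → [31,38),[30,37),[29,36),[28,35),[27,34),[26,33),[25,32); WM=30; [22,29) fires=9 [23,30) fires=9
i=19 t=32 v=1: → [32,39),[31,38),[30,37),[29,36),[28,35),[27,34),[26,33); WM=31; [24,31) fires=9
i=20 t=34 v=3: → [34,41),[33,40),[32,39),[31,38),[30,37),[29,36),[28,35); WM=33; [25,32) fires=9 [26,33) fires=8
i=21 t=35 v=7: → [35,42),[34,41),[33,40),[32,39),[31,38),[30,37),[29,36); WM=34; [27,34) fires=8
i=22 t=31 v=6: DROP (t<34-0); WM=34
i=23 t=41 v=9: → [41,48),[40,47),[39,46),[38,45),[37,44),[36,43),[35,42); WM=40; [28,35) fires=8 [29,36) fires=8 [30,37) fires=8 [31,38) fires=8 [32,39) fires=7 [33,40) fires=7

23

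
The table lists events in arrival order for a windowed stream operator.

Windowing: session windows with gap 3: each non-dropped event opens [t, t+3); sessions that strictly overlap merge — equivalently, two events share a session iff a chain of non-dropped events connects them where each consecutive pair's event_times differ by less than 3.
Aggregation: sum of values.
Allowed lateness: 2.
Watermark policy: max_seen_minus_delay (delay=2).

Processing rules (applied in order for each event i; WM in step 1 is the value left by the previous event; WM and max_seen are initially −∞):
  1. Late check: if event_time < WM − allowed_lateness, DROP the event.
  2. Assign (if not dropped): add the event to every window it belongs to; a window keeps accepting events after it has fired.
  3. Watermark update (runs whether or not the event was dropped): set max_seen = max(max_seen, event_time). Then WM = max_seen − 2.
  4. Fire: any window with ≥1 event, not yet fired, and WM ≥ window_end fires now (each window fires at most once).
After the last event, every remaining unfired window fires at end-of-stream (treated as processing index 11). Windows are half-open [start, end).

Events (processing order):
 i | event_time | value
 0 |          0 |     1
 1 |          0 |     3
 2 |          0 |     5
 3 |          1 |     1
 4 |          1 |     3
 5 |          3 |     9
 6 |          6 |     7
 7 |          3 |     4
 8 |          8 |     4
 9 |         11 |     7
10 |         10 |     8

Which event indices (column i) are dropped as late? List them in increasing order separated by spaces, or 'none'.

i=0 t=0 v=1: → [0,3); WM=-2
i=1 t=0 v=3: → [0,3); WM=-2
i=2 t=0 v=5: → [0,3); WM=-2
i=3 t=1 v=1: → [0,4); WM=-1
i=4 t=1 v=3: → [0,4); WM=-1
i=5 t=3 v=9: → [0,6); WM=1
i=6 t=6 v=7: → [6,9); WM=4
i=7 t=3 v=4: → [0,6); WM=4
i=8 t=8 v=4: → [6,11); WM=6
i=9 t=11 v=7: → [11,14); WM=9
i=10 t=10 v=8: → [6,14); WM=9

none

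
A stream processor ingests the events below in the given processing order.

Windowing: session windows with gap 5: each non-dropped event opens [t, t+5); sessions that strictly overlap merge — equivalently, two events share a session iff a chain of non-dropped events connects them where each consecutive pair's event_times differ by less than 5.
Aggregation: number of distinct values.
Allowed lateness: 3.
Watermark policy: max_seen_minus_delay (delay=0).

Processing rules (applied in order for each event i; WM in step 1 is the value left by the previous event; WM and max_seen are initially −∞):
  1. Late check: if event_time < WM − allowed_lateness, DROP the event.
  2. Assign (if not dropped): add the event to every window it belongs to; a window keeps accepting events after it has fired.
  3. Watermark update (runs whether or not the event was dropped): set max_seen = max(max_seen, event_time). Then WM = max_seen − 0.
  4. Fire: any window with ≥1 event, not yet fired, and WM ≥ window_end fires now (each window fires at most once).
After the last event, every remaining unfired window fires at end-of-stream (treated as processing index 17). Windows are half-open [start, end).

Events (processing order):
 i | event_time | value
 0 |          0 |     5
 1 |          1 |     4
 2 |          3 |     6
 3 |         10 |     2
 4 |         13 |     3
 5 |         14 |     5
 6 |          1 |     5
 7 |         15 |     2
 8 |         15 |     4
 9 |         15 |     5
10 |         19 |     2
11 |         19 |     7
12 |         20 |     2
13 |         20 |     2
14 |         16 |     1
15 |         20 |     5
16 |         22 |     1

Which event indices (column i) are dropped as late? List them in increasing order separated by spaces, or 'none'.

i=0 t=0 v=5: → [0,5); WM=0
i=1 t=1 v=4: → [0,6); WM=1
i=2 t=3 v=6: → [0,8); WM=3
i=3 t=10 v=2: → [10,15); WM=10
i=4 t=13 v=3: → [10,18); WM=13
i=5 t=14 v=5: → [10,19); WM=14
i=6 t=1 v=5: DROP (t<14-3); WM=14
i=7 t=15 v=2: → [10,20); WM=15
i=8 t=15 v=4: → [10,20); WM=15
i=9 t=15 v=5: → [10,20); WM=15
i=10 t=19 v=2: → [10,24); WM=19
i=11 t=19 v=7: → [10,24); WM=19
i=12 t=20 v=2: → [10,25); WM=20
i=13 t=20 v=2: → [10,25); WM=20
i=14 t=16 v=1: DROP (t<20-3); WM=20
i=15 t=20 v=5: → [10,25); WM=20
i=16 t=22 v=1: → [10,27); WM=22

6 14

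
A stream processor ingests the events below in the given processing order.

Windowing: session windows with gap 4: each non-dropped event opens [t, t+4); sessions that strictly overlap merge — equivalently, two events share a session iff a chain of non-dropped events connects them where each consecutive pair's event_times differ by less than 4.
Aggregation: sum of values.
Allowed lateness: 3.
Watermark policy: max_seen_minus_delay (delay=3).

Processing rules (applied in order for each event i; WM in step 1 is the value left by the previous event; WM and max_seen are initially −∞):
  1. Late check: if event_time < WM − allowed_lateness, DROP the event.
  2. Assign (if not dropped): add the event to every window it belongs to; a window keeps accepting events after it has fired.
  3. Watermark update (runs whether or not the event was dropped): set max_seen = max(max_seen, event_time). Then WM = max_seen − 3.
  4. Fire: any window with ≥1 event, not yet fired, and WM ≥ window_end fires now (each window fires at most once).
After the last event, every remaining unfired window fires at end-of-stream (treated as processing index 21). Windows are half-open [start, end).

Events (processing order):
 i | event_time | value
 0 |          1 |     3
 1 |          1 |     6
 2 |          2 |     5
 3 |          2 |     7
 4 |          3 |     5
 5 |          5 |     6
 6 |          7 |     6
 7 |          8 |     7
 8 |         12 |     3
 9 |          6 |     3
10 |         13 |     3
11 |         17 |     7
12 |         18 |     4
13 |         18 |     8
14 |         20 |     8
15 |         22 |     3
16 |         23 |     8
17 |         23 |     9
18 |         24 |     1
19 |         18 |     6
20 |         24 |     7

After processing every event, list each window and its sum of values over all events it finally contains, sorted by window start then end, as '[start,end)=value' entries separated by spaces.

i=0 t=1 v=3: → [1,5); WM=-2
i=1 t=1 v=6: → [1,5); WM=-2
i=2 t=2 v=5: → [1,6); WM=-1
i=3 t=2 v=7: → [1,6); WM=-1
i=4 t=3 v=5: → [1,7); WM=0
i=5 t=5 v=6: → [1,9); WM=2
i=6 t=7 v=6: → [1,11); WM=4
i=7 t=8 v=7: → [1,12); WM=5
i=8 t=12 v=3: → [12,16); WM=9
i=9 t=6 v=3: → [1,12); WM=9
i=10 t=13 v=3: → [12,17); WM=10
i=11 t=17 v=7: → [17,21); WM=14
i=12 t=18 v=4: → [17,22); WM=15
i=13 t=18 v=8: → [17,22); WM=15
i=14 t=20 v=8: → [17,24); WM=17
i=15 t=22 v=3: → [17,26); WM=19
i=16 t=23 v=8: → [17,27); WM=20
i=17 t=23 v=9: → [17,27); WM=20
i=18 t=24 v=1: → [17,28); WM=21
i=19 t=18 v=6: → [17,28); WM=21
i=20 t=24 v=7: → [17,28); WM=21

[1,12)=48 [12,17)=6 [17,28)=61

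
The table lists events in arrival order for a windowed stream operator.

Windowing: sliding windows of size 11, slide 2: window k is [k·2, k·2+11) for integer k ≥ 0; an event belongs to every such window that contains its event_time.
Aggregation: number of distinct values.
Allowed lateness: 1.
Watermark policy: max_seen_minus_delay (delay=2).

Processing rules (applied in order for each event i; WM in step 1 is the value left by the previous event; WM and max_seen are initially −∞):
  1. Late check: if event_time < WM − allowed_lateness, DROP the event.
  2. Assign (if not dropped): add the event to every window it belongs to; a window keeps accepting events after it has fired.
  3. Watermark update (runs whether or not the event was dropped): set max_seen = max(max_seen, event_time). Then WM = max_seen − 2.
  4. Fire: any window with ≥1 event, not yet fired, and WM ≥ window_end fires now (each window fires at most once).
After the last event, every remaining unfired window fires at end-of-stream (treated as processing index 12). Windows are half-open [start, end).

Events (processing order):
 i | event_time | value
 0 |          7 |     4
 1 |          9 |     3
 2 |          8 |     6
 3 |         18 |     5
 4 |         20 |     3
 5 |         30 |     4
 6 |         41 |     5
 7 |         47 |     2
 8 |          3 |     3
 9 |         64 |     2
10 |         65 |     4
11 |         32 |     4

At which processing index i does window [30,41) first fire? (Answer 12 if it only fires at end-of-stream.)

i=0 t=7 v=4: → [6,17),[4,15),[2,13),[0,11); WM=5
i=1 t=9 v=3: → [8,19),[6,17),[4,15),[2,13),[0,11); WM=7
i=2 t=8 v=6: → [8,19),[6,17),[4,15),[2,13),[0,11); WM=7
i=3 t=18 v=5: → [18,29),[16,27),[14,25),[12,23),[10,21),[8,19); WM=16; [0,11) fires=3 [2,13) fires=3 [4,15) fires=3
i=4 t=20 v=3: → [20,31),[18,29),[16,27),[14,25),[12,23),[10,21); WM=18; [6,17) fires=3
i=5 t=30 v=4: → [30,41),[28,39),[26,37),[24,35),[22,33),[20,31); WM=28; [8,19) fires=3 [10,21) fires=2 [12,23) fires=2 [14,25) fires=2 [16,27) fires=2
i=6 t=41 v=5: → [40,51),[38,49),[36,47),[34,45),[32,43); WM=39; [18,29) fires=2 [20,31) fires=2 [22,33) fires=1 [24,35) fires=1 [26,37) fires=1 [28,39) fires=1
i=7 t=47 v=2: → [46,57),[44,55),[42,53),[40,51),[38,49); WM=45; [30,41) fires=1 [32,43) fires=1 [34,45) fires=1
i=8 t=3 v=3: DROP (t<45-1); WM=45
i=9 t=64 v=2: → [64,75),[62,73),[60,71),[58,69),[56,67),[54,65); WM=62; [36,47) fires=1 [38,49) fires=2 [40,51) fires=2 [42,53) fires=1 [44,55) fires=1 [46,57) fires=1
i=10 t=65 v=4: → [64,75),[62,73),[60,71),[58,69),[56,67); WM=63
i=11 t=32 v=4: DROP (t<63-1); WM=63

7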